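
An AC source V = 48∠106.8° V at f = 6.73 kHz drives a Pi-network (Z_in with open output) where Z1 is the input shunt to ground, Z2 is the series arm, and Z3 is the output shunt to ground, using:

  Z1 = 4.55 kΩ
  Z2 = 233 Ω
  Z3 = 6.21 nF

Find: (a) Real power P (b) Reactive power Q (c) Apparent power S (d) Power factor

Step 1 — Angular frequency: ω = 2π·f = 2π·6730 = 4.229e+04 rad/s.
Step 2 — Component impedances:
  Z1: Z = R = 4550 Ω
  Z2: Z = R = 233 Ω
  Z3: Z = 1/(jωC) = -j/(ω·C) = 0 - j3808 Ω
Step 3 — With open output, the series arm Z2 and the output shunt Z3 appear in series to ground: Z2 + Z3 = 233 - j3808 Ω.
Step 4 — Parallel with input shunt Z1: Z_in = Z1 || (Z2 + Z3) = 1901 - j2109 Ω = 2839∠-48.0° Ω.
Step 5 — Source phasor: V = 48∠106.8° V = -13.87 + j45.95 V.
Step 6 — Current: I = V / Z = -0.01529 + j0.007205 A = 0.01691∠154.8° A.
Step 7 — Complex power: S = V·I* = 0.5433 - j0.6028 VA.
Step 8 — Real power: P = Re(S) = 0.5433 W.
Step 9 — Reactive power: Q = Im(S) = -0.6028 VAR.
Step 10 — Apparent power: |S| = 0.8114 VA.
Step 11 — Power factor: PF = P/|S| = 0.6695 (leading).

(a) P = 0.5433 W  (b) Q = -0.6028 VAR  (c) S = 0.8114 VA  (d) PF = 0.6695 (leading)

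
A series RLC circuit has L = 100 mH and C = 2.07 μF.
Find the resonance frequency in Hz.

Step 1 — Resonance condition Im(Z)=0 gives ω₀ = 1/√(LC).
Step 2 — ω₀ = 1/√(0.1·2.07e-06) = 2198 rad/s.
Step 3 — f₀ = ω₀/(2π) = 349.8 Hz.

f₀ = 349.8 Hz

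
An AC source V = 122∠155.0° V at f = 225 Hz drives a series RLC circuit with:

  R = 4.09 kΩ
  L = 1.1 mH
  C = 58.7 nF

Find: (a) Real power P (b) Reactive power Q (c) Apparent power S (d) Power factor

Step 1 — Angular frequency: ω = 2π·f = 2π·225 = 1414 rad/s.
Step 2 — Component impedances:
  R: Z = R = 4090 Ω
  L: Z = jωL = j·1414·0.0011 = 0 + j1.555 Ω
  C: Z = 1/(jωC) = -j/(ω·C) = 0 - j1.205e+04 Ω
Step 3 — Series combination: Z_total = R + L + C = 4090 - j1.205e+04 Ω = 1.272e+04∠-71.3° Ω.
Step 4 — Source phasor: V = 122∠155.0° V = -110.6 + j51.56 V.
Step 5 — Current: I = V / Z = -0.00663 - j0.006926 A = 0.009588∠-133.7° A.
Step 6 — Complex power: S = V·I* = 0.376 - j1.108 VA.
Step 7 — Real power: P = Re(S) = 0.376 W.
Step 8 — Reactive power: Q = Im(S) = -1.108 VAR.
Step 9 — Apparent power: |S| = 1.17 VA.
Step 10 — Power factor: PF = P/|S| = 0.3214 (leading).

(a) P = 0.376 W  (b) Q = -1.108 VAR  (c) S = 1.17 VA  (d) PF = 0.3214 (leading)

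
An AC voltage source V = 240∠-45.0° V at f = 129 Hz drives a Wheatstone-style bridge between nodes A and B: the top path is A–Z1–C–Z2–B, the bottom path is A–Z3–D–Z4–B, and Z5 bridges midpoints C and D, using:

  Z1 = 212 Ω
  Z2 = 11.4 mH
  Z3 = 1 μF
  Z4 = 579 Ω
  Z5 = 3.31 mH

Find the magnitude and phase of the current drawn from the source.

Step 1 — Angular frequency: ω = 2π·f = 2π·129 = 810.5 rad/s.
Step 2 — Component impedances:
  Z1: Z = R = 212 Ω
  Z2: Z = jωL = j·810.5·0.0114 = 0 + j9.24 Ω
  Z3: Z = 1/(jωC) = -j/(ω·C) = 0 - j1234 Ω
  Z4: Z = R = 579 Ω
  Z5: Z = jωL = j·810.5·0.00331 = 0 + j2.683 Ω
Step 3 — Bridge requires nodal analysis (the Z5 bridge couples midpoints C and D, so the two paths cannot be reduced to a simple series/parallel combination). Setting node B to ground and injecting 1 A at node A, the 3-node admittance system at A, C, D solves to V_A = Z_AB = 206 - j26.21 Ω = 207.7∠-7.2° Ω.
Step 4 — Source phasor: V = 240∠-45.0° V = 169.7 - j169.7 V.
Step 5 — Ohm's law: I = V / Z_total = (169.7 - j169.7) / (206 - j26.21) = 0.9136 - j0.7074 A.
Step 6 — Convert to polar: |I| = 1.155 A, ∠I = -37.8°.

I = 1.155∠-37.8° A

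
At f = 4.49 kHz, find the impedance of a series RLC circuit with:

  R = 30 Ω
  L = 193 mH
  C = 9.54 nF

Step 1 — Angular frequency: ω = 2π·f = 2π·4490 = 2.821e+04 rad/s.
Step 2 — Component impedances:
  R: Z = R = 30 Ω
  L: Z = jωL = j·2.821e+04·0.193 = 0 + j5445 Ω
  C: Z = 1/(jωC) = -j/(ω·C) = 0 - j3716 Ω
Step 3 — Series combination: Z_total = R + L + C = 30 + j1729 Ω = 1730∠89.0° Ω.

Z = 30 + j1729 Ω = 1730∠89.0° Ω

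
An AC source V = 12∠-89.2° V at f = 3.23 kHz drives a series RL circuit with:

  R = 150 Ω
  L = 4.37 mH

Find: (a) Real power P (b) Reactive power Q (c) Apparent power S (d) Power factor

Step 1 — Angular frequency: ω = 2π·f = 2π·3230 = 2.029e+04 rad/s.
Step 2 — Component impedances:
  R: Z = R = 150 Ω
  L: Z = jωL = j·2.029e+04·0.00437 = 0 + j88.69 Ω
Step 3 — Series combination: Z_total = R + L = 150 + j88.69 Ω = 174.3∠30.6° Ω.
Step 4 — Source phasor: V = 12∠-89.2° V = 0.1675 - j12 V.
Step 5 — Current: I = V / Z = -0.03422 - j0.05976 A = 0.06886∠-119.8° A.
Step 6 — Complex power: S = V·I* = 0.7113 + j0.4206 VA.
Step 7 — Real power: P = Re(S) = 0.7113 W.
Step 8 — Reactive power: Q = Im(S) = 0.4206 VAR.
Step 9 — Apparent power: |S| = 0.8264 VA.
Step 10 — Power factor: PF = P/|S| = 0.8608 (lagging).

(a) P = 0.7113 W  (b) Q = 0.4206 VAR  (c) S = 0.8264 VA  (d) PF = 0.8608 (lagging)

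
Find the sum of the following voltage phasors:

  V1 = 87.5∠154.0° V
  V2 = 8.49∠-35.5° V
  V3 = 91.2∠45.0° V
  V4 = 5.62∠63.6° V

Step 1 — Convert each phasor to rectangular form:
  V1 = 87.5·(cos(154.0°) + j·sin(154.0°)) = -78.64 + j38.36 V
  V2 = 8.49·(cos(-35.5°) + j·sin(-35.5°)) = 6.912 - j4.93 V
  V3 = 91.2·(cos(45.0°) + j·sin(45.0°)) = 64.49 + j64.49 V
  V4 = 5.62·(cos(63.6°) + j·sin(63.6°)) = 2.499 + j5.034 V
Step 2 — Sum components: V_total = -4.746 + j102.9 V.
Step 3 — Convert to polar: |V_total| = 103.1 V, ∠V_total = 92.6°.

V_total = 103.1∠92.6° V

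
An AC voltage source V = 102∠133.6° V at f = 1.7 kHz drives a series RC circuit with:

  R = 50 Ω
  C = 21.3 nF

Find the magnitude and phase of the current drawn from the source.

Step 1 — Angular frequency: ω = 2π·f = 2π·1700 = 1.068e+04 rad/s.
Step 2 — Component impedances:
  R: Z = R = 50 Ω
  C: Z = 1/(jωC) = -j/(ω·C) = 0 - j4395 Ω
Step 3 — Series combination: Z_total = R + C = 50 - j4395 Ω = 4396∠-89.3° Ω.
Step 4 — Source phasor: V = 102∠133.6° V = -70.34 + j73.87 V.
Step 5 — Ohm's law: I = V / Z_total = (-70.34 + j73.87) / (50 - j4395) = -0.01699 - j0.01581 A.
Step 6 — Convert to polar: |I| = 0.0232 A, ∠I = -137.1°.

I = 0.0232∠-137.1° A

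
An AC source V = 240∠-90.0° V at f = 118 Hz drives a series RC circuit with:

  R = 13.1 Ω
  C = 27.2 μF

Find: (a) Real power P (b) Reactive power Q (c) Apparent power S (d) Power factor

Step 1 — Angular frequency: ω = 2π·f = 2π·118 = 741.4 rad/s.
Step 2 — Component impedances:
  R: Z = R = 13.1 Ω
  C: Z = 1/(jωC) = -j/(ω·C) = 0 - j49.59 Ω
Step 3 — Series combination: Z_total = R + C = 13.1 - j49.59 Ω = 51.29∠-75.2° Ω.
Step 4 — Source phasor: V = 240∠-90.0° V = 0 - j240 V.
Step 5 — Current: I = V / Z = 4.524 - j1.195 A = 4.679∠-14.8° A.
Step 6 — Complex power: S = V·I* = 286.9 - j1086 VA.
Step 7 — Real power: P = Re(S) = 286.9 W.
Step 8 — Reactive power: Q = Im(S) = -1086 VAR.
Step 9 — Apparent power: |S| = 1123 VA.
Step 10 — Power factor: PF = P/|S| = 0.2554 (leading).

(a) P = 286.9 W  (b) Q = -1086 VAR  (c) S = 1123 VA  (d) PF = 0.2554 (leading)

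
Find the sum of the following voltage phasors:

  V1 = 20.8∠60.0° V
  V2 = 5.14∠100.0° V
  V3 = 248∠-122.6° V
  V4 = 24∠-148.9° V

Step 1 — Convert each phasor to rectangular form:
  V1 = 20.8·(cos(60.0°) + j·sin(60.0°)) = 10.4 + j18.01 V
  V2 = 5.14·(cos(100.0°) + j·sin(100.0°)) = -0.8926 + j5.062 V
  V3 = 248·(cos(-122.6°) + j·sin(-122.6°)) = -133.6 - j208.9 V
  V4 = 24·(cos(-148.9°) + j·sin(-148.9°)) = -20.55 - j12.4 V
Step 2 — Sum components: V_total = -144.7 - j198.2 V.
Step 3 — Convert to polar: |V_total| = 245.4 V, ∠V_total = -126.1°.

V_total = 245.4∠-126.1° V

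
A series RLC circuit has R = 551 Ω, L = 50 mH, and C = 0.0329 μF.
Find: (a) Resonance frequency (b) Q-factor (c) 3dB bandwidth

Step 1 — Resonance: ω₀ = 1/√(LC) = 1/√(0.05·3.29e-08) = 2.466e+04 rad/s.
Step 2 — f₀ = ω₀/(2π) = 3924 Hz.
Step 3 — Series Q: Q = ω₀L/R = 2.466e+04·0.05/551 = 2.237.
Step 4 — Bandwidth: Δω = ω₀/Q = 1.102e+04 rad/s; BW = Δω/(2π) = 1754 Hz.

(a) f₀ = 3924 Hz  (b) Q = 2.237  (c) BW = 1754 Hz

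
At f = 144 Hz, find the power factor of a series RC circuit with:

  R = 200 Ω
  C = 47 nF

Step 1 — Angular frequency: ω = 2π·f = 2π·144 = 904.8 rad/s.
Step 2 — Component impedances:
  R: Z = R = 200 Ω
  C: Z = 1/(jωC) = -j/(ω·C) = 0 - j2.352e+04 Ω
Step 3 — Series combination: Z_total = R + C = 200 - j2.352e+04 Ω = 2.352e+04∠-89.5° Ω.
Step 4 — Power factor: PF = cos(φ) = Re(Z)/|Z| = 200/23516.7 = 0.008505.
Step 5 — Type: Im(Z) = -2.352e+04 ⇒ leading (phase φ = -89.5°).

PF = 0.008505 (leading, φ = -89.5°)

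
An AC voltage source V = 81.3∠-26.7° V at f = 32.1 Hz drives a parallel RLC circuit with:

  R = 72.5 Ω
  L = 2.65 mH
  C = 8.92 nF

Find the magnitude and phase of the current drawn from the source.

Step 1 — Angular frequency: ω = 2π·f = 2π·32.1 = 201.7 rad/s.
Step 2 — Component impedances:
  R: Z = R = 72.5 Ω
  L: Z = jωL = j·201.7·0.00265 = 0 + j0.5345 Ω
  C: Z = 1/(jωC) = -j/(ω·C) = 0 - j5.558e+05 Ω
Step 3 — Parallel combination: 1/Z_total = 1/R + 1/L + 1/C; Z_total = 0.00394 + j0.5345 Ω = 0.5345∠89.6° Ω.
Step 4 — Source phasor: V = 81.3∠-26.7° V = 72.63 - j36.53 V.
Step 5 — Ohm's law: I = V / Z_total = (72.63 - j36.53) / (0.00394 + j0.5345) = -67.34 - j136.4 A.
Step 6 — Convert to polar: |I| = 152.1 A, ∠I = -116.3°.

I = 152.1∠-116.3° A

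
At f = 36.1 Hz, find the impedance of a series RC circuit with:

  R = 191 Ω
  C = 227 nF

Step 1 — Angular frequency: ω = 2π·f = 2π·36.1 = 226.8 rad/s.
Step 2 — Component impedances:
  R: Z = R = 191 Ω
  C: Z = 1/(jωC) = -j/(ω·C) = 0 - j1.942e+04 Ω
Step 3 — Series combination: Z_total = R + C = 191 - j1.942e+04 Ω = 1.942e+04∠-89.4° Ω.

Z = 191 - j1.942e+04 Ω = 1.942e+04∠-89.4° Ω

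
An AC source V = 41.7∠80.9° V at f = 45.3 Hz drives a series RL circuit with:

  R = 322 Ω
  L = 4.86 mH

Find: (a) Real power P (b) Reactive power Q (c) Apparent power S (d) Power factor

Step 1 — Angular frequency: ω = 2π·f = 2π·45.3 = 284.6 rad/s.
Step 2 — Component impedances:
  R: Z = R = 322 Ω
  L: Z = jωL = j·284.6·0.00486 = 0 + j1.383 Ω
Step 3 — Series combination: Z_total = R + L = 322 + j1.383 Ω = 322∠0.2° Ω.
Step 4 — Source phasor: V = 41.7∠80.9° V = 6.595 + j41.18 V.
Step 5 — Current: I = V / Z = 0.02103 + j0.1278 A = 0.1295∠80.7° A.
Step 6 — Complex power: S = V·I* = 5.4 + j0.0232 VA.
Step 7 — Real power: P = Re(S) = 5.4 W.
Step 8 — Reactive power: Q = Im(S) = 0.0232 VAR.
Step 9 — Apparent power: |S| = 5.4 VA.
Step 10 — Power factor: PF = P/|S| = 1 (lagging).

(a) P = 5.4 W  (b) Q = 0.0232 VAR  (c) S = 5.4 VA  (d) PF = 1 (lagging)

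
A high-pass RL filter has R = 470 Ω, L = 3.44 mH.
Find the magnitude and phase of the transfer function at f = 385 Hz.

Step 1 — Angular frequency: ω = 2π·385 = 2419 rad/s.
Step 2 — Transfer function: H(jω) = jωL/(R + jωL).
Step 3 — Numerator jωL = j·8.321; denominator R + jωL = 470 + j8.321.
Step 4 — H = 0.0003134 + j0.0177.
Step 5 — Magnitude: |H| = 0.0177 (-35.0 dB); phase: φ = 89.0°.

|H| = 0.0177 (-35.0 dB), φ = 89.0°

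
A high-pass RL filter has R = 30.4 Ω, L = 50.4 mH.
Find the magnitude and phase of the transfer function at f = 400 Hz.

Step 1 — Angular frequency: ω = 2π·400 = 2513 rad/s.
Step 2 — Transfer function: H(jω) = jωL/(R + jωL).
Step 3 — Numerator jωL = j·126.7; denominator R + jωL = 30.4 + j126.7.
Step 4 — H = 0.9455 + j0.2269.
Step 5 — Magnitude: |H| = 0.9724 (-0.2 dB); phase: φ = 13.5°.

|H| = 0.9724 (-0.2 dB), φ = 13.5°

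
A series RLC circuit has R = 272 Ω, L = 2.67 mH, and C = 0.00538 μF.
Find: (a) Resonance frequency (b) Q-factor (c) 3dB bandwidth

Step 1 — Resonance: ω₀ = 1/√(LC) = 1/√(0.00267·5.38e-09) = 2.638e+05 rad/s.
Step 2 — f₀ = ω₀/(2π) = 4.199e+04 Hz.
Step 3 — Series Q: Q = ω₀L/R = 2.638e+05·0.00267/272 = 2.59.
Step 4 — Bandwidth: Δω = ω₀/Q = 1.019e+05 rad/s; BW = Δω/(2π) = 1.621e+04 Hz.

(a) f₀ = 4.199e+04 Hz  (b) Q = 2.59  (c) BW = 1.621e+04 Hz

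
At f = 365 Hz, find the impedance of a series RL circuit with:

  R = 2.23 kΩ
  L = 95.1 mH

Step 1 — Angular frequency: ω = 2π·f = 2π·365 = 2293 rad/s.
Step 2 — Component impedances:
  R: Z = R = 2230 Ω
  L: Z = jωL = j·2293·0.0951 = 0 + j218.1 Ω
Step 3 — Series combination: Z_total = R + L = 2230 + j218.1 Ω = 2241∠5.6° Ω.

Z = 2230 + j218.1 Ω = 2241∠5.6° Ω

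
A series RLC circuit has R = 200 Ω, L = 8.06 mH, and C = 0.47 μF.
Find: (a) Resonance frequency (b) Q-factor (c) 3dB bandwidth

Step 1 — Resonance: ω₀ = 1/√(LC) = 1/√(0.00806·4.7e-07) = 1.625e+04 rad/s.
Step 2 — f₀ = ω₀/(2π) = 2586 Hz.
Step 3 — Series Q: Q = ω₀L/R = 1.625e+04·0.00806/200 = 0.6548.
Step 4 — Bandwidth: Δω = ω₀/Q = 2.481e+04 rad/s; BW = Δω/(2π) = 3949 Hz.

(a) f₀ = 2586 Hz  (b) Q = 0.6548  (c) BW = 3949 Hz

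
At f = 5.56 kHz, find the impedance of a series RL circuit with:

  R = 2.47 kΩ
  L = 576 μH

Step 1 — Angular frequency: ω = 2π·f = 2π·5560 = 3.493e+04 rad/s.
Step 2 — Component impedances:
  R: Z = R = 2470 Ω
  L: Z = jωL = j·3.493e+04·0.000576 = 0 + j20.12 Ω
Step 3 — Series combination: Z_total = R + L = 2470 + j20.12 Ω = 2470∠0.5° Ω.

Z = 2470 + j20.12 Ω = 2470∠0.5° Ω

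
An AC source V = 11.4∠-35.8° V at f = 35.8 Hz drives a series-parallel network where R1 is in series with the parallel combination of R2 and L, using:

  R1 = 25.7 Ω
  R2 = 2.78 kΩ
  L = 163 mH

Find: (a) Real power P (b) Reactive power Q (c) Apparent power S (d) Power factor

Step 1 — Angular frequency: ω = 2π·f = 2π·35.8 = 224.9 rad/s.
Step 2 — Component impedances:
  R1: Z = R = 25.7 Ω
  R2: Z = R = 2780 Ω
  L: Z = jωL = j·224.9·0.163 = 0 + j36.66 Ω
Step 3 — Parallel branch: R2 || L = 1/(1/R2 + 1/L) = 0.4835 + j36.66 Ω.
Step 4 — Series with R1: Z_total = R1 + (R2 || L) = 26.18 + j36.66 Ω = 45.05∠54.5° Ω.
Step 5 — Source phasor: V = 11.4∠-35.8° V = 9.246 - j6.669 V.
Step 6 — Current: I = V / Z = -0.001164 - j0.2531 A = 0.2531∠-90.3° A.
Step 7 — Complex power: S = V·I* = 1.677 + j2.348 VA.
Step 8 — Real power: P = Re(S) = 1.677 W.
Step 9 — Reactive power: Q = Im(S) = 2.348 VAR.
Step 10 — Apparent power: |S| = 2.885 VA.
Step 11 — Power factor: PF = P/|S| = 0.5812 (lagging).

(a) P = 1.677 W  (b) Q = 2.348 VAR  (c) S = 2.885 VA  (d) PF = 0.5812 (lagging)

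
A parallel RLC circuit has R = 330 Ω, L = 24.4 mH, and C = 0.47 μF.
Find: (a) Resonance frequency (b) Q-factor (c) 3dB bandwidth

Step 1 — Resonance: ω₀ = 1/√(LC) = 1/√(0.0244·4.7e-07) = 9338 rad/s.
Step 2 — f₀ = ω₀/(2π) = 1486 Hz.
Step 3 — Parallel Q: Q = R/(ω₀L) = 330/(9338·0.0244) = 1.448.
Step 4 — Bandwidth: Δω = ω₀/Q = 6447 rad/s; BW = Δω/(2π) = 1026 Hz.

(a) f₀ = 1486 Hz  (b) Q = 1.448  (c) BW = 1026 Hz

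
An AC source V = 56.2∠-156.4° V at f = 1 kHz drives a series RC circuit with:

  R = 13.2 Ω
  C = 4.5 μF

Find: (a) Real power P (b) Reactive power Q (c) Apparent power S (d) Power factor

Step 1 — Angular frequency: ω = 2π·f = 2π·1000 = 6283 rad/s.
Step 2 — Component impedances:
  R: Z = R = 13.2 Ω
  C: Z = 1/(jωC) = -j/(ω·C) = 0 - j35.37 Ω
Step 3 — Series combination: Z_total = R + C = 13.2 - j35.37 Ω = 37.75∠-69.5° Ω.
Step 4 — Source phasor: V = 56.2∠-156.4° V = -51.5 - j22.5 V.
Step 5 — Current: I = V / Z = 0.08137 - j1.486 A = 1.489∠-86.9° A.
Step 6 — Complex power: S = V·I* = 29.25 - j78.38 VA.
Step 7 — Real power: P = Re(S) = 29.25 W.
Step 8 — Reactive power: Q = Im(S) = -78.38 VAR.
Step 9 — Apparent power: |S| = 83.67 VA.
Step 10 — Power factor: PF = P/|S| = 0.3497 (leading).

(a) P = 29.25 W  (b) Q = -78.38 VAR  (c) S = 83.67 VA  (d) PF = 0.3497 (leading)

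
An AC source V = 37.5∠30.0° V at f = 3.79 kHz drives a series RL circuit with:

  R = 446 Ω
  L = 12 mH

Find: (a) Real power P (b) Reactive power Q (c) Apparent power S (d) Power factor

Step 1 — Angular frequency: ω = 2π·f = 2π·3790 = 2.381e+04 rad/s.
Step 2 — Component impedances:
  R: Z = R = 446 Ω
  L: Z = jωL = j·2.381e+04·0.012 = 0 + j285.8 Ω
Step 3 — Series combination: Z_total = R + L = 446 + j285.8 Ω = 529.7∠32.6° Ω.
Step 4 — Source phasor: V = 37.5∠30.0° V = 32.48 + j18.75 V.
Step 5 — Current: I = V / Z = 0.07072 - j0.003271 A = 0.0708∠-2.6° A.
Step 6 — Complex power: S = V·I* = 2.235 + j1.432 VA.
Step 7 — Real power: P = Re(S) = 2.235 W.
Step 8 — Reactive power: Q = Im(S) = 1.432 VAR.
Step 9 — Apparent power: |S| = 2.655 VA.
Step 10 — Power factor: PF = P/|S| = 0.842 (lagging).

(a) P = 2.235 W  (b) Q = 1.432 VAR  (c) S = 2.655 VA  (d) PF = 0.842 (lagging)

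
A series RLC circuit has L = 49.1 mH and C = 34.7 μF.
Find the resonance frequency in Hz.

Step 1 — Resonance condition Im(Z)=0 gives ω₀ = 1/√(LC).
Step 2 — ω₀ = 1/√(0.0491·3.47e-05) = 766.1 rad/s.
Step 3 — f₀ = ω₀/(2π) = 121.9 Hz.

f₀ = 121.9 Hz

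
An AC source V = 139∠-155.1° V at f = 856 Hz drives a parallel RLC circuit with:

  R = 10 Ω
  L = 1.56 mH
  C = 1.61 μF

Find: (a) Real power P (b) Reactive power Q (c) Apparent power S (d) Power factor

Step 1 — Angular frequency: ω = 2π·f = 2π·856 = 5378 rad/s.
Step 2 — Component impedances:
  R: Z = R = 10 Ω
  L: Z = jωL = j·5378·0.00156 = 0 + j8.39 Ω
  C: Z = 1/(jωC) = -j/(ω·C) = 0 - j115.5 Ω
Step 3 — Parallel combination: 1/Z_total = 1/R + 1/L + 1/C; Z_total = 4.501 + j4.975 Ω = 6.709∠47.9° Ω.
Step 4 — Source phasor: V = 139∠-155.1° V = -126.1 - j58.52 V.
Step 5 — Current: I = V / Z = -19.08 + j8.083 A = 20.72∠157.0° A.
Step 6 — Complex power: S = V·I* = 1932 + j2135 VA.
Step 7 — Real power: P = Re(S) = 1932 W.
Step 8 — Reactive power: Q = Im(S) = 2135 VAR.
Step 9 — Apparent power: |S| = 2880 VA.
Step 10 — Power factor: PF = P/|S| = 0.6709 (lagging).

(a) P = 1932 W  (b) Q = 2135 VAR  (c) S = 2880 VA  (d) PF = 0.6709 (lagging)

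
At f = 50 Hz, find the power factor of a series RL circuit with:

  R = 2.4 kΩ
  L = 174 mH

Step 1 — Angular frequency: ω = 2π·f = 2π·50 = 314.2 rad/s.
Step 2 — Component impedances:
  R: Z = R = 2400 Ω
  L: Z = jωL = j·314.2·0.174 = 0 + j54.66 Ω
Step 3 — Series combination: Z_total = R + L = 2400 + j54.66 Ω = 2401∠1.3° Ω.
Step 4 — Power factor: PF = cos(φ) = Re(Z)/|Z| = 2400/2400.62 = 0.9997.
Step 5 — Type: Im(Z) = 54.66 ⇒ lagging (phase φ = 1.3°).

PF = 0.9997 (lagging, φ = 1.3°)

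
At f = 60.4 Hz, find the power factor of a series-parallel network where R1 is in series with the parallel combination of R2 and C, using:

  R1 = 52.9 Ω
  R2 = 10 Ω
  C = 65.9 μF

Step 1 — Angular frequency: ω = 2π·f = 2π·60.4 = 379.5 rad/s.
Step 2 — Component impedances:
  R1: Z = R = 52.9 Ω
  R2: Z = R = 10 Ω
  C: Z = 1/(jωC) = -j/(ω·C) = 0 - j39.99 Ω
Step 3 — Parallel branch: R2 || C = 1/(1/R2 + 1/C) = 9.411 - j2.354 Ω.
Step 4 — Series with R1: Z_total = R1 + (R2 || C) = 62.31 - j2.354 Ω = 62.36∠-2.2° Ω.
Step 5 — Power factor: PF = cos(φ) = Re(Z)/|Z| = 62.311/62.356 = 0.9993.
Step 6 — Type: Im(Z) = -2.354 ⇒ leading (phase φ = -2.2°).

PF = 0.9993 (leading, φ = -2.2°)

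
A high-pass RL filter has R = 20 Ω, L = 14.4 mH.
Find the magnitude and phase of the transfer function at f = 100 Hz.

Step 1 — Angular frequency: ω = 2π·100 = 628.3 rad/s.
Step 2 — Transfer function: H(jω) = jωL/(R + jωL).
Step 3 — Numerator jωL = j·9.048; denominator R + jωL = 20 + j9.048.
Step 4 — H = 0.1699 + j0.3755.
Step 5 — Magnitude: |H| = 0.4122 (-7.7 dB); phase: φ = 65.7°.

|H| = 0.4122 (-7.7 dB), φ = 65.7°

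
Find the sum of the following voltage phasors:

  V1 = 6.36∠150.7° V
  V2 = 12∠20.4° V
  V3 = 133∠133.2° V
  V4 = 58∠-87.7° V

Step 1 — Convert each phasor to rectangular form:
  V1 = 6.36·(cos(150.7°) + j·sin(150.7°)) = -5.546 + j3.112 V
  V2 = 12·(cos(20.4°) + j·sin(20.4°)) = 11.25 + j4.183 V
  V3 = 133·(cos(133.2°) + j·sin(133.2°)) = -91.04 + j96.95 V
  V4 = 58·(cos(-87.7°) + j·sin(-87.7°)) = 2.328 - j57.95 V
Step 2 — Sum components: V_total = -83.02 + j46.29 V.
Step 3 — Convert to polar: |V_total| = 95.05 V, ∠V_total = 150.9°.

V_total = 95.05∠150.9° V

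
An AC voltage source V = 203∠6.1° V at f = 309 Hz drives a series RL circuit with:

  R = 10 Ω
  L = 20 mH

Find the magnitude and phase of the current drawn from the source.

Step 1 — Angular frequency: ω = 2π·f = 2π·309 = 1942 rad/s.
Step 2 — Component impedances:
  R: Z = R = 10 Ω
  L: Z = jωL = j·1942·0.02 = 0 + j38.83 Ω
Step 3 — Series combination: Z_total = R + L = 10 + j38.83 Ω = 40.1∠75.6° Ω.
Step 4 — Source phasor: V = 203∠6.1° V = 201.9 + j21.57 V.
Step 5 — Ohm's law: I = V / Z_total = (201.9 + j21.57) / (10 + j38.83) = 1.776 - j4.741 A.
Step 6 — Convert to polar: |I| = 5.063 A, ∠I = -69.5°.

I = 5.063∠-69.5° A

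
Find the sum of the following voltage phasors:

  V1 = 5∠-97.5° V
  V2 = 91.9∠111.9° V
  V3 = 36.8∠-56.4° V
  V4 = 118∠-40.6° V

Step 1 — Convert each phasor to rectangular form:
  V1 = 5·(cos(-97.5°) + j·sin(-97.5°)) = -0.6526 - j4.957 V
  V2 = 91.9·(cos(111.9°) + j·sin(111.9°)) = -34.28 + j85.27 V
  V3 = 36.8·(cos(-56.4°) + j·sin(-56.4°)) = 20.36 - j30.65 V
  V4 = 118·(cos(-40.6°) + j·sin(-40.6°)) = 89.59 - j76.79 V
Step 2 — Sum components: V_total = 75.03 - j27.13 V.
Step 3 — Convert to polar: |V_total| = 79.78 V, ∠V_total = -19.9°.

V_total = 79.78∠-19.9° V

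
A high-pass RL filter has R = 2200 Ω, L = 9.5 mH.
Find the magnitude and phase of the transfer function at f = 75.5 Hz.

Step 1 — Angular frequency: ω = 2π·75.5 = 474.4 rad/s.
Step 2 — Transfer function: H(jω) = jωL/(R + jωL).
Step 3 — Numerator jωL = j·4.507; denominator R + jωL = 2200 + j4.507.
Step 4 — H = 4.196e-06 + j0.002048.
Step 5 — Magnitude: |H| = 0.002048 (-53.8 dB); phase: φ = 89.9°.

|H| = 0.002048 (-53.8 dB), φ = 89.9°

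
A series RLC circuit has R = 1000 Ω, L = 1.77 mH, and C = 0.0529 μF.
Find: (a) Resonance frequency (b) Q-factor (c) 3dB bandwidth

Step 1 — Resonance: ω₀ = 1/√(LC) = 1/√(0.00177·5.29e-08) = 1.033e+05 rad/s.
Step 2 — f₀ = ω₀/(2π) = 1.645e+04 Hz.
Step 3 — Series Q: Q = ω₀L/R = 1.033e+05·0.00177/1000 = 0.1829.
Step 4 — Bandwidth: Δω = ω₀/Q = 5.65e+05 rad/s; BW = Δω/(2π) = 8.992e+04 Hz.

(a) f₀ = 1.645e+04 Hz  (b) Q = 0.1829  (c) BW = 8.992e+04 Hz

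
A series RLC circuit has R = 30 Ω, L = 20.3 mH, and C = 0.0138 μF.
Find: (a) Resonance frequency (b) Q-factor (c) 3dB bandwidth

Step 1 — Resonance: ω₀ = 1/√(LC) = 1/√(0.0203·1.38e-08) = 5.975e+04 rad/s.
Step 2 — f₀ = ω₀/(2π) = 9509 Hz.
Step 3 — Series Q: Q = ω₀L/R = 5.975e+04·0.0203/30 = 40.43.
Step 4 — Bandwidth: Δω = ω₀/Q = 1478 rad/s; BW = Δω/(2π) = 235.2 Hz.

(a) f₀ = 9509 Hz  (b) Q = 40.43  (c) BW = 235.2 Hz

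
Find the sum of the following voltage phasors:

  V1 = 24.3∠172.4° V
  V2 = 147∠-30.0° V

Step 1 — Convert each phasor to rectangular form:
  V1 = 24.3·(cos(172.4°) + j·sin(172.4°)) = -24.09 + j3.214 V
  V2 = 147·(cos(-30.0°) + j·sin(-30.0°)) = 127.3 - j73.5 V
Step 2 — Sum components: V_total = 103.2 - j70.29 V.
Step 3 — Convert to polar: |V_total| = 124.9 V, ∠V_total = -34.3°.

V_total = 124.9∠-34.3° V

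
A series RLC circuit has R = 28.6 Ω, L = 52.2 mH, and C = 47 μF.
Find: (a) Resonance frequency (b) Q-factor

Step 1 — Resonance condition Im(Z)=0 gives ω₀ = 1/√(LC).
Step 2 — ω₀ = 1/√(0.0522·4.7e-05) = 638.4 rad/s.
Step 3 — f₀ = ω₀/(2π) = 101.6 Hz.
Step 4 — Series Q: Q = ω₀L/R = 638.4·0.0522/28.6 = 1.165.

(a) f₀ = 101.6 Hz  (b) Q = 1.165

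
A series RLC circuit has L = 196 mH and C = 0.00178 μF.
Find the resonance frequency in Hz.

Step 1 — Resonance condition Im(Z)=0 gives ω₀ = 1/√(LC).
Step 2 — ω₀ = 1/√(0.196·1.78e-09) = 5.354e+04 rad/s.
Step 3 — f₀ = ω₀/(2π) = 8521 Hz.

f₀ = 8521 Hz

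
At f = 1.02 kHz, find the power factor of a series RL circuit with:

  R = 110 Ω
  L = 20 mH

Step 1 — Angular frequency: ω = 2π·f = 2π·1020 = 6409 rad/s.
Step 2 — Component impedances:
  R: Z = R = 110 Ω
  L: Z = jωL = j·6409·0.02 = 0 + j128.2 Ω
Step 3 — Series combination: Z_total = R + L = 110 + j128.2 Ω = 168.9∠49.4° Ω.
Step 4 — Power factor: PF = cos(φ) = Re(Z)/|Z| = 110/168.91 = 0.6512.
Step 5 — Type: Im(Z) = 128.2 ⇒ lagging (phase φ = 49.4°).

PF = 0.6512 (lagging, φ = 49.4°)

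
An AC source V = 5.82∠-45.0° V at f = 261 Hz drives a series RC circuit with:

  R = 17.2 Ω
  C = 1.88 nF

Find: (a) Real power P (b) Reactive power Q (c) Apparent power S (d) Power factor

Step 1 — Angular frequency: ω = 2π·f = 2π·261 = 1640 rad/s.
Step 2 — Component impedances:
  R: Z = R = 17.2 Ω
  C: Z = 1/(jωC) = -j/(ω·C) = 0 - j3.244e+05 Ω
Step 3 — Series combination: Z_total = R + C = 17.2 - j3.244e+05 Ω = 3.244e+05∠-90.0° Ω.
Step 4 — Source phasor: V = 5.82∠-45.0° V = 4.115 - j4.115 V.
Step 5 — Current: I = V / Z = 1.269e-05 + j1.269e-05 A = 1.794e-05∠45.0° A.
Step 6 — Complex power: S = V·I* = 5.538e-09 - j0.0001044 VA.
Step 7 — Real power: P = Re(S) = 5.538e-09 W.
Step 8 — Reactive power: Q = Im(S) = -0.0001044 VAR.
Step 9 — Apparent power: |S| = 0.0001044 VA.
Step 10 — Power factor: PF = P/|S| = 5.303e-05 (leading).

(a) P = 5.538e-09 W  (b) Q = -0.0001044 VAR  (c) S = 0.0001044 VA  (d) PF = 5.303e-05 (leading)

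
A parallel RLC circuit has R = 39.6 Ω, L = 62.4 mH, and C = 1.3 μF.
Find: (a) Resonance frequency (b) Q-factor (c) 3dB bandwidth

Step 1 — Resonance: ω₀ = 1/√(LC) = 1/√(0.0624·1.3e-06) = 3511 rad/s.
Step 2 — f₀ = ω₀/(2π) = 558.8 Hz.
Step 3 — Parallel Q: Q = R/(ω₀L) = 39.6/(3511·0.0624) = 0.1807.
Step 4 — Bandwidth: Δω = ω₀/Q = 1.943e+04 rad/s; BW = Δω/(2π) = 3092 Hz.

(a) f₀ = 558.8 Hz  (b) Q = 0.1807  (c) BW = 3092 Hz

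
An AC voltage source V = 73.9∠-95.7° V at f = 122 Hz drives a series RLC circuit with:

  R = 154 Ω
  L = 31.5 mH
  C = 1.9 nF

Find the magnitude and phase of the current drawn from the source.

Step 1 — Angular frequency: ω = 2π·f = 2π·122 = 766.5 rad/s.
Step 2 — Component impedances:
  R: Z = R = 154 Ω
  L: Z = jωL = j·766.5·0.0315 = 0 + j24.15 Ω
  C: Z = 1/(jωC) = -j/(ω·C) = 0 - j6.866e+05 Ω
Step 3 — Series combination: Z_total = R + L + C = 154 - j6.866e+05 Ω = 6.866e+05∠-90.0° Ω.
Step 4 — Source phasor: V = 73.9∠-95.7° V = -7.34 - j73.53 V.
Step 5 — Ohm's law: I = V / Z_total = (-7.34 - j73.53) / (154 - j6.866e+05) = 0.0001071 - j1.071e-05 A.
Step 6 — Convert to polar: |I| = 0.0001076 A, ∠I = -5.7°.

I = 0.0001076∠-5.7° A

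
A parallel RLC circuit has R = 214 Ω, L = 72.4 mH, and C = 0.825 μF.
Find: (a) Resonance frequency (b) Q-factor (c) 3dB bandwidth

Step 1 — Resonance: ω₀ = 1/√(LC) = 1/√(0.0724·8.25e-07) = 4092 rad/s.
Step 2 — f₀ = ω₀/(2π) = 651.2 Hz.
Step 3 — Parallel Q: Q = R/(ω₀L) = 214/(4092·0.0724) = 0.7224.
Step 4 — Bandwidth: Δω = ω₀/Q = 5664 rad/s; BW = Δω/(2π) = 901.5 Hz.

(a) f₀ = 651.2 Hz  (b) Q = 0.7224  (c) BW = 901.5 Hz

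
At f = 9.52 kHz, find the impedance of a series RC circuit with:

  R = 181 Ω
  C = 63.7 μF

Step 1 — Angular frequency: ω = 2π·f = 2π·9520 = 5.982e+04 rad/s.
Step 2 — Component impedances:
  R: Z = R = 181 Ω
  C: Z = 1/(jωC) = -j/(ω·C) = 0 - j0.2624 Ω
Step 3 — Series combination: Z_total = R + C = 181 - j0.2624 Ω = 181∠-0.1° Ω.

Z = 181 - j0.2624 Ω = 181∠-0.1° Ω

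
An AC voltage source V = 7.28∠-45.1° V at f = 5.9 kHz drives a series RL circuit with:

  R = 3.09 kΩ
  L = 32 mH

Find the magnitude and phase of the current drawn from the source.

Step 1 — Angular frequency: ω = 2π·f = 2π·5900 = 3.707e+04 rad/s.
Step 2 — Component impedances:
  R: Z = R = 3090 Ω
  L: Z = jωL = j·3.707e+04·0.032 = 0 + j1186 Ω
Step 3 — Series combination: Z_total = R + L = 3090 + j1186 Ω = 3310∠21.0° Ω.
Step 4 — Source phasor: V = 7.28∠-45.1° V = 5.139 - j5.157 V.
Step 5 — Ohm's law: I = V / Z_total = (5.139 - j5.157) / (3090 + j1186) = 0.000891 - j0.002011 A.
Step 6 — Convert to polar: |I| = 0.002199 A, ∠I = -66.1°.

I = 0.002199∠-66.1° A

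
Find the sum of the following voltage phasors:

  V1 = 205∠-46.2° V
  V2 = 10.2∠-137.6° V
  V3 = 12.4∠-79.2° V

Step 1 — Convert each phasor to rectangular form:
  V1 = 205·(cos(-46.2°) + j·sin(-46.2°)) = 141.9 - j148 V
  V2 = 10.2·(cos(-137.6°) + j·sin(-137.6°)) = -7.532 - j6.878 V
  V3 = 12.4·(cos(-79.2°) + j·sin(-79.2°)) = 2.324 - j12.18 V
Step 2 — Sum components: V_total = 136.7 - j167 V.
Step 3 — Convert to polar: |V_total| = 215.8 V, ∠V_total = -50.7°.

V_total = 215.8∠-50.7° V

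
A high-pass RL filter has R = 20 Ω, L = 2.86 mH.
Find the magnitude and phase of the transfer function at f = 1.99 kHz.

Step 1 — Angular frequency: ω = 2π·1990 = 1.25e+04 rad/s.
Step 2 — Transfer function: H(jω) = jωL/(R + jωL).
Step 3 — Numerator jωL = j·35.76; denominator R + jωL = 20 + j35.76.
Step 4 — H = 0.7617 + j0.426.
Step 5 — Magnitude: |H| = 0.8728 (-1.2 dB); phase: φ = 29.2°.

|H| = 0.8728 (-1.2 dB), φ = 29.2°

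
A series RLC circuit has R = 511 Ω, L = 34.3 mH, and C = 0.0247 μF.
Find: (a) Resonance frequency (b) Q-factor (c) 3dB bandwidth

Step 1 — Resonance: ω₀ = 1/√(LC) = 1/√(0.0343·2.47e-08) = 3.436e+04 rad/s.
Step 2 — f₀ = ω₀/(2π) = 5468 Hz.
Step 3 — Series Q: Q = ω₀L/R = 3.436e+04·0.0343/511 = 2.306.
Step 4 — Bandwidth: Δω = ω₀/Q = 1.49e+04 rad/s; BW = Δω/(2π) = 2371 Hz.

(a) f₀ = 5468 Hz  (b) Q = 2.306  (c) BW = 2371 Hz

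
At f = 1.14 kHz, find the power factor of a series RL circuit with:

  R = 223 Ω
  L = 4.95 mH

Step 1 — Angular frequency: ω = 2π·f = 2π·1140 = 7163 rad/s.
Step 2 — Component impedances:
  R: Z = R = 223 Ω
  L: Z = jωL = j·7163·0.00495 = 0 + j35.46 Ω
Step 3 — Series combination: Z_total = R + L = 223 + j35.46 Ω = 225.8∠9.0° Ω.
Step 4 — Power factor: PF = cos(φ) = Re(Z)/|Z| = 223/225.8 = 0.9876.
Step 5 — Type: Im(Z) = 35.46 ⇒ lagging (phase φ = 9.0°).

PF = 0.9876 (lagging, φ = 9.0°)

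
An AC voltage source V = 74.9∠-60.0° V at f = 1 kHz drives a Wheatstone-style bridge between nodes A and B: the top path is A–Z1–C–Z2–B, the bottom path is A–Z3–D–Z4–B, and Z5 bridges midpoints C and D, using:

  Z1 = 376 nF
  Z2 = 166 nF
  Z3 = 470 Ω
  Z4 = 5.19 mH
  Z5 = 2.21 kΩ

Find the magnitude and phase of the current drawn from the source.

Step 1 — Angular frequency: ω = 2π·f = 2π·1000 = 6283 rad/s.
Step 2 — Component impedances:
  Z1: Z = 1/(jωC) = -j/(ω·C) = 0 - j423.3 Ω
  Z2: Z = 1/(jωC) = -j/(ω·C) = 0 - j958.8 Ω
  Z3: Z = R = 470 Ω
  Z4: Z = jωL = j·6283·0.00519 = 0 + j32.61 Ω
  Z5: Z = R = 2210 Ω
Step 3 — Bridge requires nodal analysis (the Z5 bridge couples midpoints C and D, so the two paths cannot be reduced to a simple series/parallel combination). Setting node B to ground and injecting 1 A at node A, the 3-node admittance system at A, C, D solves to V_A = Z_AB = 405.5 - j97.2 Ω = 417∠-13.5° Ω.
Step 4 — Source phasor: V = 74.9∠-60.0° V = 37.45 - j64.87 V.
Step 5 — Ohm's law: I = V / Z_total = (37.45 - j64.87) / (405.5 - j97.2) = 0.1236 - j0.1303 A.
Step 6 — Convert to polar: |I| = 0.1796 A, ∠I = -46.5°.

I = 0.1796∠-46.5° A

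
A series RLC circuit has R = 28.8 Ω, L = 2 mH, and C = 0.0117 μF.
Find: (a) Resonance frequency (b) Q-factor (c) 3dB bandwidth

Step 1 — Resonance: ω₀ = 1/√(LC) = 1/√(0.002·1.17e-08) = 2.067e+05 rad/s.
Step 2 — f₀ = ω₀/(2π) = 3.29e+04 Hz.
Step 3 — Series Q: Q = ω₀L/R = 2.067e+05·0.002/28.8 = 14.36.
Step 4 — Bandwidth: Δω = ω₀/Q = 1.44e+04 rad/s; BW = Δω/(2π) = 2292 Hz.

(a) f₀ = 3.29e+04 Hz  (b) Q = 14.36  (c) BW = 2292 Hz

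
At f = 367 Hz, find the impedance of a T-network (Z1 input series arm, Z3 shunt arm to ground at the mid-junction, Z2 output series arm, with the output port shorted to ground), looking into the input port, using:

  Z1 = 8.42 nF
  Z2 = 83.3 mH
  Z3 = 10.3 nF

Step 1 — Angular frequency: ω = 2π·f = 2π·367 = 2306 rad/s.
Step 2 — Component impedances:
  Z1: Z = 1/(jωC) = -j/(ω·C) = 0 - j5.15e+04 Ω
  Z2: Z = jωL = j·2306·0.0833 = 0 + j192.1 Ω
  Z3: Z = 1/(jωC) = -j/(ω·C) = 0 - j4.21e+04 Ω
Step 3 — With the output port shorted to ground, the output series arm Z2 runs from the junction to ground; the shunt arm Z3 also runs from the junction to ground. They appear in parallel: Z3 || Z2 = 0 + j193 Ω.
Step 4 — Series with input arm Z1: Z_in = Z1 + (Z3 || Z2) = 0 - j5.131e+04 Ω = 5.131e+04∠-90.0° Ω.

Z = 0 - j5.131e+04 Ω = 5.131e+04∠-90.0° Ω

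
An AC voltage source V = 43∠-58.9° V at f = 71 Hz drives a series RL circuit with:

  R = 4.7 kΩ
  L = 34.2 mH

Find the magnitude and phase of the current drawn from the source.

Step 1 — Angular frequency: ω = 2π·f = 2π·71 = 446.1 rad/s.
Step 2 — Component impedances:
  R: Z = R = 4700 Ω
  L: Z = jωL = j·446.1·0.0342 = 0 + j15.26 Ω
Step 3 — Series combination: Z_total = R + L = 4700 + j15.26 Ω = 4700∠0.2° Ω.
Step 4 — Source phasor: V = 43∠-58.9° V = 22.21 - j36.82 V.
Step 5 — Ohm's law: I = V / Z_total = (22.21 - j36.82) / (4700 + j15.26) = 0.0047 - j0.007849 A.
Step 6 — Convert to polar: |I| = 0.009149 A, ∠I = -59.1°.

I = 0.009149∠-59.1° A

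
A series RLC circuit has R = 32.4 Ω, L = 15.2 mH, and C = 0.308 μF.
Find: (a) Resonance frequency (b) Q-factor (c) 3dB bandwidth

Step 1 — Resonance condition Im(Z)=0 gives ω₀ = 1/√(LC).
Step 2 — ω₀ = 1/√(0.0152·3.08e-07) = 1.462e+04 rad/s.
Step 3 — f₀ = ω₀/(2π) = 2326 Hz.
Step 4 — Series Q: Q = ω₀L/R = 1.462e+04·0.0152/32.4 = 6.856.
Step 5 — 3dB bandwidth: Δω = ω₀/Q = 2132 rad/s; BW = Δω/(2π) = 339.3 Hz.

(a) f₀ = 2326 Hz  (b) Q = 6.856  (c) BW = 339.3 Hz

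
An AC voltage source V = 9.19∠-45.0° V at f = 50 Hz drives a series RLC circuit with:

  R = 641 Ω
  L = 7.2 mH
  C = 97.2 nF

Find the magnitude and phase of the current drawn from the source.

Step 1 — Angular frequency: ω = 2π·f = 2π·50 = 314.2 rad/s.
Step 2 — Component impedances:
  R: Z = R = 641 Ω
  L: Z = jωL = j·314.2·0.0072 = 0 + j2.262 Ω
  C: Z = 1/(jωC) = -j/(ω·C) = 0 - j3.275e+04 Ω
Step 3 — Series combination: Z_total = R + L + C = 641 - j3.275e+04 Ω = 3.275e+04∠-88.9° Ω.
Step 4 — Source phasor: V = 9.19∠-45.0° V = 6.498 - j6.498 V.
Step 5 — Ohm's law: I = V / Z_total = (6.498 - j6.498) / (641 - j3.275e+04) = 0.0002023 + j0.0001945 A.
Step 6 — Convert to polar: |I| = 0.0002806 A, ∠I = 43.9°.

I = 0.0002806∠43.9° A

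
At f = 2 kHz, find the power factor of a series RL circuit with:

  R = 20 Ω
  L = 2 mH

Step 1 — Angular frequency: ω = 2π·f = 2π·2000 = 1.257e+04 rad/s.
Step 2 — Component impedances:
  R: Z = R = 20 Ω
  L: Z = jωL = j·1.257e+04·0.002 = 0 + j25.13 Ω
Step 3 — Series combination: Z_total = R + L = 20 + j25.13 Ω = 32.12∠51.5° Ω.
Step 4 — Power factor: PF = cos(φ) = Re(Z)/|Z| = 20/32.12 = 0.6227.
Step 5 — Type: Im(Z) = 25.13 ⇒ lagging (phase φ = 51.5°).

PF = 0.6227 (lagging, φ = 51.5°)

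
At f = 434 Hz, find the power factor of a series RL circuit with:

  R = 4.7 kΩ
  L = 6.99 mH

Step 1 — Angular frequency: ω = 2π·f = 2π·434 = 2727 rad/s.
Step 2 — Component impedances:
  R: Z = R = 4700 Ω
  L: Z = jωL = j·2727·0.00699 = 0 + j19.06 Ω
Step 3 — Series combination: Z_total = R + L = 4700 + j19.06 Ω = 4700∠0.2° Ω.
Step 4 — Power factor: PF = cos(φ) = Re(Z)/|Z| = 4700/4700 = 1.
Step 5 — Type: Im(Z) = 19.06 ⇒ lagging (phase φ = 0.2°).

PF = 1 (lagging, φ = 0.2°)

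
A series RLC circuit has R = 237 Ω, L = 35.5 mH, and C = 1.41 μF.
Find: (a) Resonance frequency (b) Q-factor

Step 1 — Resonance condition Im(Z)=0 gives ω₀ = 1/√(LC).
Step 2 — ω₀ = 1/√(0.0355·1.41e-06) = 4470 rad/s.
Step 3 — f₀ = ω₀/(2π) = 711.4 Hz.
Step 4 — Series Q: Q = ω₀L/R = 4470·0.0355/237 = 0.6695.

(a) f₀ = 711.4 Hz  (b) Q = 0.6695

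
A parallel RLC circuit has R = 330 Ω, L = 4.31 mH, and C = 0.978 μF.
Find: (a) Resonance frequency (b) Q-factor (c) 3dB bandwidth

Step 1 — Resonance: ω₀ = 1/√(LC) = 1/√(0.00431·9.78e-07) = 1.54e+04 rad/s.
Step 2 — f₀ = ω₀/(2π) = 2451 Hz.
Step 3 — Parallel Q: Q = R/(ω₀L) = 330/(1.54e+04·0.00431) = 4.971.
Step 4 — Bandwidth: Δω = ω₀/Q = 3098 rad/s; BW = Δω/(2π) = 493.1 Hz.

(a) f₀ = 2451 Hz  (b) Q = 4.971  (c) BW = 493.1 Hz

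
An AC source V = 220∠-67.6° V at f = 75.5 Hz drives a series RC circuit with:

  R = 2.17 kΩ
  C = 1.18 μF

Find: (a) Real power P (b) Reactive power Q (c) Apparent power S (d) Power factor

Step 1 — Angular frequency: ω = 2π·f = 2π·75.5 = 474.4 rad/s.
Step 2 — Component impedances:
  R: Z = R = 2170 Ω
  C: Z = 1/(jωC) = -j/(ω·C) = 0 - j1786 Ω
Step 3 — Series combination: Z_total = R + C = 2170 - j1786 Ω = 2811∠-39.5° Ω.
Step 4 — Source phasor: V = 220∠-67.6° V = 83.84 - j203.4 V.
Step 5 — Current: I = V / Z = 0.06902 - j0.03691 A = 0.07827∠-28.1° A.
Step 6 — Complex power: S = V·I* = 13.29 - j10.94 VA.
Step 7 — Real power: P = Re(S) = 13.29 W.
Step 8 — Reactive power: Q = Im(S) = -10.94 VAR.
Step 9 — Apparent power: |S| = 17.22 VA.
Step 10 — Power factor: PF = P/|S| = 0.772 (leading).

(a) P = 13.29 W  (b) Q = -10.94 VAR  (c) S = 17.22 VA  (d) PF = 0.772 (leading)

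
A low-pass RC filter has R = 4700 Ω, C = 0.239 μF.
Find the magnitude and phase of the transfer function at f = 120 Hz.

Step 1 — Angular frequency: ω = 2π·120 = 754 rad/s.
Step 2 — Transfer function: H(jω) = 1/(1 + jωRC).
Step 3 — Denominator: 1 + jωRC = 1 + j·754·4700·2.39e-07 = 1 + j0.8469.
Step 4 — H = 0.5823 - j0.4932.
Step 5 — Magnitude: |H| = 0.7631 (-2.3 dB); phase: φ = -40.3°.

|H| = 0.7631 (-2.3 dB), φ = -40.3°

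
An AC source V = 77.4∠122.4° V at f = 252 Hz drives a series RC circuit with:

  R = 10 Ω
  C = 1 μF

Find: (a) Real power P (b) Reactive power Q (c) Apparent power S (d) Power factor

Step 1 — Angular frequency: ω = 2π·f = 2π·252 = 1583 rad/s.
Step 2 — Component impedances:
  R: Z = R = 10 Ω
  C: Z = 1/(jωC) = -j/(ω·C) = 0 - j631.6 Ω
Step 3 — Series combination: Z_total = R + C = 10 - j631.6 Ω = 631.6∠-89.1° Ω.
Step 4 — Source phasor: V = 77.4∠122.4° V = -41.47 + j65.35 V.
Step 5 — Current: I = V / Z = -0.1045 - j0.06401 A = 0.1225∠-148.5° A.
Step 6 — Complex power: S = V·I* = 0.1502 - j9.483 VA.
Step 7 — Real power: P = Re(S) = 0.1502 W.
Step 8 — Reactive power: Q = Im(S) = -9.483 VAR.
Step 9 — Apparent power: |S| = 9.484 VA.
Step 10 — Power factor: PF = P/|S| = 0.01583 (leading).

(a) P = 0.1502 W  (b) Q = -9.483 VAR  (c) S = 9.484 VA  (d) PF = 0.01583 (leading)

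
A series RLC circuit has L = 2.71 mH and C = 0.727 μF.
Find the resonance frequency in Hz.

Step 1 — Resonance condition Im(Z)=0 gives ω₀ = 1/√(LC).
Step 2 — ω₀ = 1/√(0.00271·7.27e-07) = 2.253e+04 rad/s.
Step 3 — f₀ = ω₀/(2π) = 3586 Hz.

f₀ = 3586 Hz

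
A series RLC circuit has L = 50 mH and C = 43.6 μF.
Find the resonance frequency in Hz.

Step 1 — Resonance condition Im(Z)=0 gives ω₀ = 1/√(LC).
Step 2 — ω₀ = 1/√(0.05·4.36e-05) = 677.3 rad/s.
Step 3 — f₀ = ω₀/(2π) = 107.8 Hz.

f₀ = 107.8 Hz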